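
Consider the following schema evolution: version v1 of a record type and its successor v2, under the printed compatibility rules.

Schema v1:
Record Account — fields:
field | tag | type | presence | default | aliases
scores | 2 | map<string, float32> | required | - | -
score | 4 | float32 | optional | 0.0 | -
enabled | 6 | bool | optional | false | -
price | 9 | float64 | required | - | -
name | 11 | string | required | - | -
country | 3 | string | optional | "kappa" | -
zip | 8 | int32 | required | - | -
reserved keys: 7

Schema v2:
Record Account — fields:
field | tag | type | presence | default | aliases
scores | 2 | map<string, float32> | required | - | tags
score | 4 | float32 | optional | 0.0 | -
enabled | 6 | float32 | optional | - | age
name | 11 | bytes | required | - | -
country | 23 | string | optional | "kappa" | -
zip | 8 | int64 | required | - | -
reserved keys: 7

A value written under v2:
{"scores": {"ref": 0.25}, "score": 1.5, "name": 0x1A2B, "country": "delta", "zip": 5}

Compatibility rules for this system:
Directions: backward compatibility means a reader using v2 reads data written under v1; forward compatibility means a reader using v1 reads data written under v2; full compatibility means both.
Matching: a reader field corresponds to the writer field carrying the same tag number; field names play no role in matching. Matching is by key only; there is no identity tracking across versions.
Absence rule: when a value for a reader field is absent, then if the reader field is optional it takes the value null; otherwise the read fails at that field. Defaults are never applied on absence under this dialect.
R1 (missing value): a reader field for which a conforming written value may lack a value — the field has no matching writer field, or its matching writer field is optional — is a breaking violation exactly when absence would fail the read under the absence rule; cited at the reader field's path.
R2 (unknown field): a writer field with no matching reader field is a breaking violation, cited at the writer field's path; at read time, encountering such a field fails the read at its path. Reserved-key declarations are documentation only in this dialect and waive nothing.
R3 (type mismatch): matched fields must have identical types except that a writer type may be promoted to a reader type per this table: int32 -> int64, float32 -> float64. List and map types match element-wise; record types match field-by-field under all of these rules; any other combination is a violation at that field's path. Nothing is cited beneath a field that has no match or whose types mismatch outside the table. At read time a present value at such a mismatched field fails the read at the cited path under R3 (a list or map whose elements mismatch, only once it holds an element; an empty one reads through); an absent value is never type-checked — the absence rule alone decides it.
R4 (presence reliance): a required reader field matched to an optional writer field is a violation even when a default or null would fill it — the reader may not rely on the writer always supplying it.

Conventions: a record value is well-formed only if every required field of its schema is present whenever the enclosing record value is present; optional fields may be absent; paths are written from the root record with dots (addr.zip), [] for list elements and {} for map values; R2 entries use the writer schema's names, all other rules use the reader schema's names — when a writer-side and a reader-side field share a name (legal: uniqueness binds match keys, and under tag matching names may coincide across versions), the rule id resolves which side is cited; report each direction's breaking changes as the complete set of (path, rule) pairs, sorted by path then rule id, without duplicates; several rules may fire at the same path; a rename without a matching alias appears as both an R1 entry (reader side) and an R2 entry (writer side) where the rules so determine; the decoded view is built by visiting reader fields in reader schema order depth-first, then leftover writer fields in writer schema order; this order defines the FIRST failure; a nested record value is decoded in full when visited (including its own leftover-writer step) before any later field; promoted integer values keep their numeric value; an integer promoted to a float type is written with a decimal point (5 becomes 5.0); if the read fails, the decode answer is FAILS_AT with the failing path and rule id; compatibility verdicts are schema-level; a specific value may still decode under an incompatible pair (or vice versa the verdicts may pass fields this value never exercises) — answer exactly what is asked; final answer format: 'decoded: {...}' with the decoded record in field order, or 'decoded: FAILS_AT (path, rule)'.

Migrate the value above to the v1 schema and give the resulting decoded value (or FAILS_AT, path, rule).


the writer's type comes first in each Account pair
decode walk for Account under reader schema v1:
  scores := {"ref": 0.25}
  score := 1.5
  enabled := null (absent, optional -> null)
  read fails at price under R1 (no fill)
  => FAILS_AT (price, R1)
the other Account changes do not affect what is asked:
  field name in record Account: type string changed to bytes -> a verdict-level change on Account — the shown value reads the same
  field country in record Account: tag 3 changed to 23 -> a verdict-level change on Account — the shown value reads the same
  field zip in record Account: type int32 changed to int64 -> a verdict-level change on Account — the shown value reads the same
  field enabled in record Account: type bool changed to float32 (its default is dropped) -> a verdict-level change on Account — the shown value reads the same

decoded: FAILS_AT (price, R1)


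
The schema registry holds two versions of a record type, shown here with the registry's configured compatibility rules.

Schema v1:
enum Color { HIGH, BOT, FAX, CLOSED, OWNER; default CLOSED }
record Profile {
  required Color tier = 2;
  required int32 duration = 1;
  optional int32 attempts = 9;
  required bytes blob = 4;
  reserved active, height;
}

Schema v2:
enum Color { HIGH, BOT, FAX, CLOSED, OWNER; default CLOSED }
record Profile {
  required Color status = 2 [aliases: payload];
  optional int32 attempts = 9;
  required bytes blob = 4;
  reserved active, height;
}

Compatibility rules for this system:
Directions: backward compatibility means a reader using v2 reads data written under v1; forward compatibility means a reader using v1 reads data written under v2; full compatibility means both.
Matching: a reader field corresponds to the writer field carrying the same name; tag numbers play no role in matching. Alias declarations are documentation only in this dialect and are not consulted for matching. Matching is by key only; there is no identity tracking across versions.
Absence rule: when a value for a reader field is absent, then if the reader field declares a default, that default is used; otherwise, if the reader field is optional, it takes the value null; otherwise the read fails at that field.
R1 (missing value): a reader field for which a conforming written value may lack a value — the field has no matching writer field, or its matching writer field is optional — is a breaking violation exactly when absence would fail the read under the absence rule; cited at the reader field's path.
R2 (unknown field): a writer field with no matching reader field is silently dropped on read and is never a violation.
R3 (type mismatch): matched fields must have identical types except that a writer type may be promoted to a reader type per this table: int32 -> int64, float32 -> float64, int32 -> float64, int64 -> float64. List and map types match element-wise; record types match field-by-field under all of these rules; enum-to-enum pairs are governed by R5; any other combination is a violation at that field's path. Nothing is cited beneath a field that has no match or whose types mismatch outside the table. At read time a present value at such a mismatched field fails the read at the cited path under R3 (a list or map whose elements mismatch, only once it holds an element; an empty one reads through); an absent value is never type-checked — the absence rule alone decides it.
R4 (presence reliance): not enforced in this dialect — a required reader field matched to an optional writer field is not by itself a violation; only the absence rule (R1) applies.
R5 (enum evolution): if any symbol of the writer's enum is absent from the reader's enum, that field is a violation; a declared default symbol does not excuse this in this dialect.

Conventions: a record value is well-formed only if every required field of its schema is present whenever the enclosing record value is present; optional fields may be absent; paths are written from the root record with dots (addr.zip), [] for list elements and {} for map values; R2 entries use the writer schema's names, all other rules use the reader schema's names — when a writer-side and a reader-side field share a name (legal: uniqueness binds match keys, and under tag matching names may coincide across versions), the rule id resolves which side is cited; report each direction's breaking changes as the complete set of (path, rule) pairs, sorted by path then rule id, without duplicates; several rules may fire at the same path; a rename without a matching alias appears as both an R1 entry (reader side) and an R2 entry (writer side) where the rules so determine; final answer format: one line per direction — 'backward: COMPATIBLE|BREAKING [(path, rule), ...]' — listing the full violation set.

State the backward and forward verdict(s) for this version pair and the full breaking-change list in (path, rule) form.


the writer's type comes first in each Profile pair
backward for Profile (reader v2, writer v1):
  no writer field matches reader status
  attempts: int32 -> int32, writer optional; from attempts
  blob: bytes -> bytes, writer required; from blob
  tier (writer side), unknown to reader
  duration (writer side), unknown to reader
  R1 fires at status
  => backward: BREAKING (1)
forward for Profile (reader v1, writer v2):
  no writer field matches reader tier
  no writer field matches reader duration
  attempts: int32 -> int32, writer optional; from attempts
  blob: bytes -> bytes, writer required; from blob
  status (writer side), unknown to reader
  R1 fires at duration
  R1 fires at tier
  => forward: BREAKING (2)

backward: BREAKING [(status, R1)]; forward: BREAKING [(duration, R1), (tier, R1)]


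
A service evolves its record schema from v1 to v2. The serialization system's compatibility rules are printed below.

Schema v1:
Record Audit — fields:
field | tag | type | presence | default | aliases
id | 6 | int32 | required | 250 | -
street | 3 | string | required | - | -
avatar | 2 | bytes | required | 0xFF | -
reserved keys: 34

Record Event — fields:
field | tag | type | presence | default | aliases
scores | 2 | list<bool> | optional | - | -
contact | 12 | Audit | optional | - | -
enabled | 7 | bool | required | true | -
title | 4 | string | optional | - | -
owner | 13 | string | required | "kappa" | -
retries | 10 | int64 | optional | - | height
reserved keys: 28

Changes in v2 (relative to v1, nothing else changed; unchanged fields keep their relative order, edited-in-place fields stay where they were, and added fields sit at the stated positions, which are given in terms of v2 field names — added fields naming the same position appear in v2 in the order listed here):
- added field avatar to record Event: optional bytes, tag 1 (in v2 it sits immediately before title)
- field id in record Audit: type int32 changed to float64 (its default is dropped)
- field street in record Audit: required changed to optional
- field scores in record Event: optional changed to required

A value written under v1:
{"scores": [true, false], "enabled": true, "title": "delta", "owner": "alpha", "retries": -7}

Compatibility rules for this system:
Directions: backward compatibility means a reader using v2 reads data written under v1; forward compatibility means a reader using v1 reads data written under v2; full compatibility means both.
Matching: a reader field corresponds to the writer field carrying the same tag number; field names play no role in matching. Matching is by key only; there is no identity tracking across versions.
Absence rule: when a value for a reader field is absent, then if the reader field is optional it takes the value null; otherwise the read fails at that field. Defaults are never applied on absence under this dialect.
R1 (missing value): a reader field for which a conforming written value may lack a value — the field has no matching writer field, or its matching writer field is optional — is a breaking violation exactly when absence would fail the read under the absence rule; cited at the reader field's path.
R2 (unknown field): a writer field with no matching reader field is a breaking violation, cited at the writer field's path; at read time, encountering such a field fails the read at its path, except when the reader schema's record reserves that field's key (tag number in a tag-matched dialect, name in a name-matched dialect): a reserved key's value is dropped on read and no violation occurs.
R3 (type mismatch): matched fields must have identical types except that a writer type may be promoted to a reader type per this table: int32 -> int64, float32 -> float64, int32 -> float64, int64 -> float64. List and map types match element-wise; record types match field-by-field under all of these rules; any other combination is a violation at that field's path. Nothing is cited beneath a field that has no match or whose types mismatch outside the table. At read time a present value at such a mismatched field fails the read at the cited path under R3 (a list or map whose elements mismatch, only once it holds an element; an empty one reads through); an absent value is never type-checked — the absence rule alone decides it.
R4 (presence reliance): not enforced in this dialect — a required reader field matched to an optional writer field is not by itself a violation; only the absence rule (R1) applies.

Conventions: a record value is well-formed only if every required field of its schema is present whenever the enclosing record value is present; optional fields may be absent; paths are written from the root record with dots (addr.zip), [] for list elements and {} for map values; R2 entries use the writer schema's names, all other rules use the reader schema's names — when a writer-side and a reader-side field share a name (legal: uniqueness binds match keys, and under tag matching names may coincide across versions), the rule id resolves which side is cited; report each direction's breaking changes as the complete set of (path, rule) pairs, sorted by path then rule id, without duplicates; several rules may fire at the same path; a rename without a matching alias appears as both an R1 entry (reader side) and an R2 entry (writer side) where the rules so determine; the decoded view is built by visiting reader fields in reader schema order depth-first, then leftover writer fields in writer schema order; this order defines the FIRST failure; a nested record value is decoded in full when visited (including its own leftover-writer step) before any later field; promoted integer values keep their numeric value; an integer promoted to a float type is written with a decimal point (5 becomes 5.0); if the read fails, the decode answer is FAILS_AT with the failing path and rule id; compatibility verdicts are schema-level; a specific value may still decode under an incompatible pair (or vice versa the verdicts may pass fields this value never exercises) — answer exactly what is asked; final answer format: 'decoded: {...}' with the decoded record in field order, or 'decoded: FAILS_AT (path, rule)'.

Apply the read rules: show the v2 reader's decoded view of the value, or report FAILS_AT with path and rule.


decoded: {"scores": [true, false], "contact": null, "enabled": true, "avatar": null, "title": "delta", "owner": "alpha", "retries": -7}

arrows below run writer -> reader for Event
migrating the Event value to v2:
  scores := [true, false]
  contact := null (absent, optional -> null)
  enabled := true
  avatar := null (absent, optional -> null)
  title := "delta"
  owner := "alpha"
  retries := -7
  => decoded: {"scores": [true, false], "contact": null, "enabled": true, "avatar": null, "title": "delta", "owner": "alpha", "retries": -7}
the other Event changes do not affect what is asked:
  field id in record Audit: type int32 changed to float64 (its default is dropped) -> matters for Event compatibility verdicts, not for this value's decode
  field street in record Audit: required changed to optional -> matters for Event compatibility verdicts, not for this value's decode
  field scores in record Event: optional changed to required -> matters for Event compatibility verdicts, not for this value's decode


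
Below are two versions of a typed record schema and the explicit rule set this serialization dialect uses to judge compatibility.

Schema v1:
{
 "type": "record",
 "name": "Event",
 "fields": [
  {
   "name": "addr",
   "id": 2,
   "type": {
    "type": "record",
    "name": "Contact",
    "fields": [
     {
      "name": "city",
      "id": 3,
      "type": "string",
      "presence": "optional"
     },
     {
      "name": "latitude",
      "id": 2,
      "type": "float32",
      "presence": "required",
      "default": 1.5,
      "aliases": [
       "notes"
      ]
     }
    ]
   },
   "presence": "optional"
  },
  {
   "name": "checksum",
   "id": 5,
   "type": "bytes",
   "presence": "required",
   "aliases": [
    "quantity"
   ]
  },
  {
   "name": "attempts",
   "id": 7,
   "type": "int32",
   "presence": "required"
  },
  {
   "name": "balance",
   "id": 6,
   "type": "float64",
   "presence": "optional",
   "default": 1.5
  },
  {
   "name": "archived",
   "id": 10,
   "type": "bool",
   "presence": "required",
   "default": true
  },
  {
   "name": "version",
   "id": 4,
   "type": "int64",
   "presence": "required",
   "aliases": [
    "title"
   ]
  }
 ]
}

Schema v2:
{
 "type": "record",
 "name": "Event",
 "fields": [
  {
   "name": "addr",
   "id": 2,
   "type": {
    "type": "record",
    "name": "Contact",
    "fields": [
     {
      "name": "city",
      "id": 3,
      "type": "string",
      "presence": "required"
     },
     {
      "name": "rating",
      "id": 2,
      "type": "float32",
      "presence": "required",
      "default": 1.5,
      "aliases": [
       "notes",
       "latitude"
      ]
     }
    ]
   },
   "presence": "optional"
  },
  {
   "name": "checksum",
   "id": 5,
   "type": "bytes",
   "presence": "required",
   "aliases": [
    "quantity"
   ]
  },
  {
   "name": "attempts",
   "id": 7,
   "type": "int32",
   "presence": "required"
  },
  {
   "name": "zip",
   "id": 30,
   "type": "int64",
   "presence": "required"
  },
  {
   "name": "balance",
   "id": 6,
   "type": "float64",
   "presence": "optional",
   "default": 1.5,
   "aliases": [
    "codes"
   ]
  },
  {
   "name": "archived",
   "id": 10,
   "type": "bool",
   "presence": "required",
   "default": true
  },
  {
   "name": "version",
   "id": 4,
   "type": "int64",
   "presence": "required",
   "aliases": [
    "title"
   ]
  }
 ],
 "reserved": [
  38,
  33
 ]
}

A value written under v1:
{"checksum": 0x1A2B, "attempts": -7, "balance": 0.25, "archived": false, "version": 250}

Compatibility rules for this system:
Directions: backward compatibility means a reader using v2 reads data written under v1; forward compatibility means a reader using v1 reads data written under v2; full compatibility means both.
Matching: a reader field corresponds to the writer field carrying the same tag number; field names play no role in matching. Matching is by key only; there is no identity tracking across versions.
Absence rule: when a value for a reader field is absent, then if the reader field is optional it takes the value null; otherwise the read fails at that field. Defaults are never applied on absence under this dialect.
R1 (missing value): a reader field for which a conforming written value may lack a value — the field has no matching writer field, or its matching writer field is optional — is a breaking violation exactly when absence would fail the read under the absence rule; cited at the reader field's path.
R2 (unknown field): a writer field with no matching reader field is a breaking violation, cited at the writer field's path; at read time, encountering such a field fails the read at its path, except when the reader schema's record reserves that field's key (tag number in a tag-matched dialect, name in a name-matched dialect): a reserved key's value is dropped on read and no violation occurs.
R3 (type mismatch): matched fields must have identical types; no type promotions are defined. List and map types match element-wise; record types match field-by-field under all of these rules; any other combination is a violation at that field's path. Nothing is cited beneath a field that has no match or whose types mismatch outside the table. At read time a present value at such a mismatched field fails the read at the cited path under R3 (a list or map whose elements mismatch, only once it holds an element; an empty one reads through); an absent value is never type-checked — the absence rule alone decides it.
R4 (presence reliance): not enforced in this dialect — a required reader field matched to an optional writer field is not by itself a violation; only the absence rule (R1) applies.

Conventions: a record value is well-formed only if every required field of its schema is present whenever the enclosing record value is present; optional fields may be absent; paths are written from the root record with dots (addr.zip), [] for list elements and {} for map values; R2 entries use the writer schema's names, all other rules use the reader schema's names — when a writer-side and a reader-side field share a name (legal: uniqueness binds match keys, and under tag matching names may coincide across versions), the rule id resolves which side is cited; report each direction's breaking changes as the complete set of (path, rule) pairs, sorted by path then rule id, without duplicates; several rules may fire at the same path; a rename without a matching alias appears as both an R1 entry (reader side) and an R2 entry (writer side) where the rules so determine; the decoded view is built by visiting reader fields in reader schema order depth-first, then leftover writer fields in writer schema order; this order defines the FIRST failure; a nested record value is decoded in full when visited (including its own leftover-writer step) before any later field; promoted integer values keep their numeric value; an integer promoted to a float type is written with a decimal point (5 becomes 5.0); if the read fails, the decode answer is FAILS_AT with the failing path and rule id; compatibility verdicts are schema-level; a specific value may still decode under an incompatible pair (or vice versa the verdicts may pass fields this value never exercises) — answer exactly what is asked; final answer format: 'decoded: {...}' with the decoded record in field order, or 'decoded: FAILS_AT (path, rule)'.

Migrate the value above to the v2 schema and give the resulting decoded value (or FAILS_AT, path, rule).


each type pair in Event: writer, then reader
decode (reader v2):
  addr := null (absent, optional -> null)
  checksum := 0x1A2B
  attempts := -7
  read fails at zip under R1 (no fill)
  => FAILS_AT (zip, R1)
checking off the Event differences that do not matter here:
  field city in record Contact: optional changed to required -> affects the rule determinations only; this particular Event value decodes identically
  renamed field latitude to rating in record Contact (alias latitude declared on the renamed field) -> triggers nothing under the printed rules; the Event answer is the same either way

decoded: FAILS_AT (zip, R1)


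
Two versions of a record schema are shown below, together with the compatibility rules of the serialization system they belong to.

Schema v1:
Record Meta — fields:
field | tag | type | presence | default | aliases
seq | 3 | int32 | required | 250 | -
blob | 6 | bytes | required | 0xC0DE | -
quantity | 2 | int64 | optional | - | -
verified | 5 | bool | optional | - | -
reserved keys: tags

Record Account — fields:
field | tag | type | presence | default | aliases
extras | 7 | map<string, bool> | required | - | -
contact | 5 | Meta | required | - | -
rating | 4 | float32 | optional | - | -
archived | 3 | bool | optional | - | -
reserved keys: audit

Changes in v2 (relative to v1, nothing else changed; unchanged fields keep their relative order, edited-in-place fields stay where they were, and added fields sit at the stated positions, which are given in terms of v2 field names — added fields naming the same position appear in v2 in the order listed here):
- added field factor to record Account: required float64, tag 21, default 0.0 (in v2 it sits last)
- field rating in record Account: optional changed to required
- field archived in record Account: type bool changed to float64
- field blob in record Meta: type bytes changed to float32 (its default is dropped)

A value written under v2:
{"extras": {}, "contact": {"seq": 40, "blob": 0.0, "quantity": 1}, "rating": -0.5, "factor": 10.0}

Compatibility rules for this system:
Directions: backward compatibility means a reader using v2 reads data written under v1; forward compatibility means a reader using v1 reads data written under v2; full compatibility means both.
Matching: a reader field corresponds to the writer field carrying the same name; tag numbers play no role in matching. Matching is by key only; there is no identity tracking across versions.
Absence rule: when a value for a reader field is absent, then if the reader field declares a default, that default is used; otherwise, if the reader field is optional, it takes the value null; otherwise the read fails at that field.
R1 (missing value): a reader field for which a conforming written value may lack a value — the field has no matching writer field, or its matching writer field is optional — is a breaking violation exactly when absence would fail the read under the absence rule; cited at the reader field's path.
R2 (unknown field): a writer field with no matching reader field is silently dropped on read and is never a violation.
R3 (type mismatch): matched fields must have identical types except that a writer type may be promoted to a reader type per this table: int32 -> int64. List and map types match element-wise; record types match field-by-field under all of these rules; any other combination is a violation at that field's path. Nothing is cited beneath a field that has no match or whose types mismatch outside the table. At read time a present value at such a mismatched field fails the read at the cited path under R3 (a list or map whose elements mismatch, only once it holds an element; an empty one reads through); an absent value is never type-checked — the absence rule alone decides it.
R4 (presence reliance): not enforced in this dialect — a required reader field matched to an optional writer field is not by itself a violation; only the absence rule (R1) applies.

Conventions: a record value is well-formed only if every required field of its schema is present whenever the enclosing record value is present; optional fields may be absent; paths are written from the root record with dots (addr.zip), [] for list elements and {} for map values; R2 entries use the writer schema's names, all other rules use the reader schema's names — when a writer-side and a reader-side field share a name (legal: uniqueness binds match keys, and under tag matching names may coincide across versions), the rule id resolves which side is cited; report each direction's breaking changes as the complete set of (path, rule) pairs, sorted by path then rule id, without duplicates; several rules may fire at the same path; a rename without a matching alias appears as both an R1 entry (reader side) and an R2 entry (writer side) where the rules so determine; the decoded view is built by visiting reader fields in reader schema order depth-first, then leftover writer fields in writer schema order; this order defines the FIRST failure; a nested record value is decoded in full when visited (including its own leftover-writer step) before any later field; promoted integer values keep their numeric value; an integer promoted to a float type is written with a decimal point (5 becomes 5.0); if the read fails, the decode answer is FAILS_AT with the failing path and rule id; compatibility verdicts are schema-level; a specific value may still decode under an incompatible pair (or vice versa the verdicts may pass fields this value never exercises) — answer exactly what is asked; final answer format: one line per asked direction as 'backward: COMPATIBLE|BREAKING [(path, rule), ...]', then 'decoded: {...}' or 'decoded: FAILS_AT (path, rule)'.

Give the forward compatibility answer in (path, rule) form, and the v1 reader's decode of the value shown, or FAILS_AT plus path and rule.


forward: BREAKING [(archived, R3), (contact.blob, R3)]; decoded: FAILS_AT (contact.blob, R3)

each type pair in Account: writer, then reader
forward analysis of Account with v1 as reader and v2 as writer:
  extras: map<string, bool> -> map<string, bool>, writer required; from extras
  contact: Meta -> Meta, writer required; from contact
  rating: float32 -> float32, writer required; from rating
  archived: float64 -> bool, writer optional; from archived
  factor (writer side), unknown to reader
  contact.seq: int32 -> int32, writer required; from contact.seq
  contact.blob: float32 -> bytes, writer required; from contact.blob
  contact.quantity: int64 -> int64, writer optional; from contact.quantity
  contact.verified: bool -> bool, writer optional; from contact.verified
  rule R3 violated at archived
  rule R3 violated at contact.blob
  => 2 violation(s): forward is BREAKING for Account
decoding the Account value with the v1 reader:
  extras := {}
  contact.seq := 40
  read fails at contact.blob under R3
  => FAILS_AT (contact.blob, R3)
checking off the Account differences that do not matter here:
  added field factor to record Account: required float64, tag 21, default 0.0 (in v2 it sits last) -> triggers nothing under Account's printed rules — same verdict
  field rating in record Account: optional changed to required -> matters only for Account's backward compatibility — outside the asked direction


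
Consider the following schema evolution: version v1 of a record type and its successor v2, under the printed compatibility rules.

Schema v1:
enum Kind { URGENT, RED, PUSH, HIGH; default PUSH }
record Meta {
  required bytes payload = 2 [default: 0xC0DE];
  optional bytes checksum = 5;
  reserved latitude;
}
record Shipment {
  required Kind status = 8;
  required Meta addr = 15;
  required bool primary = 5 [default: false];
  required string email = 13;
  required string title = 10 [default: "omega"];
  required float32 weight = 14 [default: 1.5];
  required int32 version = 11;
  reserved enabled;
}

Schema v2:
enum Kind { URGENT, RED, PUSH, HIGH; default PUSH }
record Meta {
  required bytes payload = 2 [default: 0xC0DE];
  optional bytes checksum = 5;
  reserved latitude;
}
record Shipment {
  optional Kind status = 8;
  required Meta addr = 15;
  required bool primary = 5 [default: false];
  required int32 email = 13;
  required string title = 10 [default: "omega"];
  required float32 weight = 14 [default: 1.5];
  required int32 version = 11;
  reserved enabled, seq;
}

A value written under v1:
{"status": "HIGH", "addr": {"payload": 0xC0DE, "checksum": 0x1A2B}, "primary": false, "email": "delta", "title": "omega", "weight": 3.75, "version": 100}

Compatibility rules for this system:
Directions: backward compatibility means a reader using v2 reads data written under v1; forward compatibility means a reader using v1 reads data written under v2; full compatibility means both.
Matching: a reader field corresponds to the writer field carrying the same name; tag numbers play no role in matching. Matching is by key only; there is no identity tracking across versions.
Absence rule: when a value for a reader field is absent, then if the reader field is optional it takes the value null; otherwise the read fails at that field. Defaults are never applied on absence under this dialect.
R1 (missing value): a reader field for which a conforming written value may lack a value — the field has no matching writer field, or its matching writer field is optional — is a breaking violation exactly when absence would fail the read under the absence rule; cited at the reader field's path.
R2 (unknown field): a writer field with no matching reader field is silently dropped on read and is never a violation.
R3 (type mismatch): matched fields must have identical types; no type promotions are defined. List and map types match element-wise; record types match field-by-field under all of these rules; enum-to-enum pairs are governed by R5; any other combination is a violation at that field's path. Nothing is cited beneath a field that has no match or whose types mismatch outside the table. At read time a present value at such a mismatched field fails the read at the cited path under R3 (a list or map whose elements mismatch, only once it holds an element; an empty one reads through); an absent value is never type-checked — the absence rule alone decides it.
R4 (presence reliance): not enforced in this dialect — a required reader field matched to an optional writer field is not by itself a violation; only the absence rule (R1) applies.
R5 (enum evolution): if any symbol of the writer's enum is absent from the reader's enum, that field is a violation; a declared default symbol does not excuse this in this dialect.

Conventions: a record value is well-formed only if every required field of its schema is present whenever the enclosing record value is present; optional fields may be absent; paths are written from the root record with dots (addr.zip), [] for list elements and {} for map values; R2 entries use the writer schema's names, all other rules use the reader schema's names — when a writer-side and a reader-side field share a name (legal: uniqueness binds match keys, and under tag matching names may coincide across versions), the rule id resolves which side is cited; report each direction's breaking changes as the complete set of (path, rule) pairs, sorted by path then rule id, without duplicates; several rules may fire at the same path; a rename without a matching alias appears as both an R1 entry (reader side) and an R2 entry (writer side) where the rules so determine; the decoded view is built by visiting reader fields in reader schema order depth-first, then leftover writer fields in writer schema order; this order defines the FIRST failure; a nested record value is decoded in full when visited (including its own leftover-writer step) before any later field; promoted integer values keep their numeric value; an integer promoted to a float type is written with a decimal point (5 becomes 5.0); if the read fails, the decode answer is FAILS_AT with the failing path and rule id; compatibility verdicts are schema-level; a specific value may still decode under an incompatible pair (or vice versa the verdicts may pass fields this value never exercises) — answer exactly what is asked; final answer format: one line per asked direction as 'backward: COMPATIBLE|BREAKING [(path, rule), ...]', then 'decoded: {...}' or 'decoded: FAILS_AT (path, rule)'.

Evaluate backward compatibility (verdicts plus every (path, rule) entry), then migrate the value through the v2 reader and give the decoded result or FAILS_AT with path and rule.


arrows below run writer -> reader for Shipment
backward pass over Shipment, reader schema v2, writer schema v1:
  status <- status (Kind -> Kind, writer required)
  addr <- addr (Meta -> Meta, writer required)
  primary <- primary (bool -> bool, writer required)
  email <- email (string -> int32, writer required)
  title <- title (string -> string, writer required)
  weight <- weight (float32 -> float32, writer required)
  version <- version (int32 -> int32, writer required)
  addr.payload <- addr.payload (bytes -> bytes, writer required)
  addr.checksum <- addr.checksum (bytes -> bytes, writer optional)
  rule R3 violated at email
  => 1 violation(s): backward is BREAKING for Shipment
decode walk for Shipment under reader schema v2:
  status := "HIGH"
  addr.payload := 0xC0DE
  addr.checksum := 0x1A2B
  primary := false
  read fails at email under R3
  => FAILS_AT (email, R3)
the other Shipment changes do not affect what is asked:
  field status in record Shipment: required changed to optional -> its effect on Shipment is confined to the forward direction, not asked

backward: BREAKING [(email, R3)]; decoded: FAILS_AT (email, R3)


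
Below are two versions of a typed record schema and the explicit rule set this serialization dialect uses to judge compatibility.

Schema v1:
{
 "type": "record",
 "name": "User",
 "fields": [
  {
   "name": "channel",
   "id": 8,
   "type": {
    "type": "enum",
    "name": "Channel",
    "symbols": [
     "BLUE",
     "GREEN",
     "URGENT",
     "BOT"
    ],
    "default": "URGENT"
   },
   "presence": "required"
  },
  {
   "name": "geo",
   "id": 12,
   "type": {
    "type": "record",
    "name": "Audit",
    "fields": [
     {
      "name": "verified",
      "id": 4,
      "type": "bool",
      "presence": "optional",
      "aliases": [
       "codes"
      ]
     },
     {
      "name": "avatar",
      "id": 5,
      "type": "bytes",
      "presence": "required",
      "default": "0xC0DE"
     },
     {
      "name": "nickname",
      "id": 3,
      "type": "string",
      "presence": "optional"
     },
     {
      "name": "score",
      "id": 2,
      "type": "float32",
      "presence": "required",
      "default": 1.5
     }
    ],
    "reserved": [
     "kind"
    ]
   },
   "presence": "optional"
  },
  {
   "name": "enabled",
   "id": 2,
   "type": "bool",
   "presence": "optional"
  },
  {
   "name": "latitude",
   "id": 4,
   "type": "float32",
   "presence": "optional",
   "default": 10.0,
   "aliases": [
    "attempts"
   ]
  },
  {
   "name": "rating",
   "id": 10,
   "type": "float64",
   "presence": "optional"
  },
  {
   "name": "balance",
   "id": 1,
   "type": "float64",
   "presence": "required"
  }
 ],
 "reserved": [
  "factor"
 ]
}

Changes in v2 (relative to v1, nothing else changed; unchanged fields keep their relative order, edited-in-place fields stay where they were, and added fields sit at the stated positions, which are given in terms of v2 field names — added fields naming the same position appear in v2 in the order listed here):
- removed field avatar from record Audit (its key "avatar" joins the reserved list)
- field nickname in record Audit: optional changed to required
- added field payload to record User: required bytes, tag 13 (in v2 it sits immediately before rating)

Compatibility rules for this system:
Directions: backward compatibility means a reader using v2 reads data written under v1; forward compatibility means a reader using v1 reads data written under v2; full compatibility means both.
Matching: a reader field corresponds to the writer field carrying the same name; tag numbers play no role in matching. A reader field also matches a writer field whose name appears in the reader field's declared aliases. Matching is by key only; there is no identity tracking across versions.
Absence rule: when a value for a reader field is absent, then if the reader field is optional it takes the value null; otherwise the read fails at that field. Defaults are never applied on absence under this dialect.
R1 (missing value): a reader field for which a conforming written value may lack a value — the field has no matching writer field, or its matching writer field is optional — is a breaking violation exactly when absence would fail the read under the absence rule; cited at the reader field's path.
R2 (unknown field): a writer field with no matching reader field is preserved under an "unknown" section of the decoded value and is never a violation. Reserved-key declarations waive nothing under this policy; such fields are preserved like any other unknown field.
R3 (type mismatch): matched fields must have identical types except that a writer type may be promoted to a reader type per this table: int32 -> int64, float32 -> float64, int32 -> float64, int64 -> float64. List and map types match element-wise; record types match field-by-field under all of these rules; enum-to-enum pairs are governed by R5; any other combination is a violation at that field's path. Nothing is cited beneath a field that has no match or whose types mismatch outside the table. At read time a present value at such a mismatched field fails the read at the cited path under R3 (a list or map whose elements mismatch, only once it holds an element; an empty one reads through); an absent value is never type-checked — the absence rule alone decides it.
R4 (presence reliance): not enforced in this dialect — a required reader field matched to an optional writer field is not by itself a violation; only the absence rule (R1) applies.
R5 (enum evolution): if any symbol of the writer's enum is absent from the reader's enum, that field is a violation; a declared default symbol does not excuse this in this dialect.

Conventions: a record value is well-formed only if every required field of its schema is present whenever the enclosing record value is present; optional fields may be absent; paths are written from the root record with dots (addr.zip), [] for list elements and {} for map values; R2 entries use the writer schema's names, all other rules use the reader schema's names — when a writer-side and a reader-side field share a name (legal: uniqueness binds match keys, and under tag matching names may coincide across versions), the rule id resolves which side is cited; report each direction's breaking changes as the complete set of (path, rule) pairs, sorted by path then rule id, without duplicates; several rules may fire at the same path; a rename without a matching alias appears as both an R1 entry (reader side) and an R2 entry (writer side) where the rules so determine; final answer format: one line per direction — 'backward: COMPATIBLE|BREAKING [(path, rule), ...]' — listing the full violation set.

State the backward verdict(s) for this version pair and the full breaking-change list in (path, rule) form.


backward: BREAKING [(geo.nickname, R1), (payload, R1)]

in User below, arrows point writer -> reader
backward analysis of User with v2 as reader and v1 as writer:
  channel: Channel -> Channel, writer required; from channel
  geo: Audit -> Audit, writer optional; from geo
  enabled: bool -> bool, writer optional; from enabled
  latitude: float32 -> float32, writer optional; from latitude
  payload: no writer-side match
  rating: float64 -> float64, writer optional; from rating
  balance: float64 -> float64, writer required; from balance
  geo.verified: bool -> bool, writer optional; from geo.verified
  geo.nickname: string -> string, writer optional; from geo.nickname
  geo.score: float32 -> float32, writer required; from geo.score
  leftover writer field: geo.avatar
  breaking: (geo.nickname, R1)
  breaking: (payload, R1)
  => backward: BREAKING (2)
the other User changes do not affect what is asked:
  removed field avatar from record Audit (its key "avatar" joins the reserved list) -> affects forward compatibility only, which is not asked
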